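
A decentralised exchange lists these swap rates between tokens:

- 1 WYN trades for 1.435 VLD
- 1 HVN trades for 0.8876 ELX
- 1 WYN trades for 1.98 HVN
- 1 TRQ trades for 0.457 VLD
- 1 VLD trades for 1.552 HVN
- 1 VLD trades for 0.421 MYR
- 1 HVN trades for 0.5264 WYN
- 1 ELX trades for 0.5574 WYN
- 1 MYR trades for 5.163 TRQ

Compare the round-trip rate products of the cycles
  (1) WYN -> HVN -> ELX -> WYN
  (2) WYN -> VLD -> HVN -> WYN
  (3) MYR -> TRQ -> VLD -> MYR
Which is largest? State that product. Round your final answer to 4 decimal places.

1.1724

(1) 1.98 × 0.8876 × 0.5574 = 0.97960
(2) 1.435 × 1.552 × 0.5264 = 1.17236
(3) 5.163 × 0.457 × 0.421 = 0.99335
Highest is cycle (2) at 1.1724 (>1, arbitrage).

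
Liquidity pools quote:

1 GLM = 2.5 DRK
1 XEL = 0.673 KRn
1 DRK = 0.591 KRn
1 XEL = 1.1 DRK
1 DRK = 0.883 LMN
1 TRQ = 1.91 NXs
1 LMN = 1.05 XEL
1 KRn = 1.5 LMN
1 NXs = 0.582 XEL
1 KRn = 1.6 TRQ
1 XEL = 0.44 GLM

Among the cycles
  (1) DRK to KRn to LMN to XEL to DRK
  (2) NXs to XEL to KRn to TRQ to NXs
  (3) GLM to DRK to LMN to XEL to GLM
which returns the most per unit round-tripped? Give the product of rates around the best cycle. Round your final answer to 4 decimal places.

1.1970

(1) 0.591 × 1.5 × 1.05 × 1.1 = 1.02391
(2) 0.582 × 0.673 × 1.6 × 1.91 = 1.19699
(3) 2.5 × 0.883 × 1.05 × 0.44 = 1.01987
Highest is cycle (2) at 1.1970 (>1, arbitrage).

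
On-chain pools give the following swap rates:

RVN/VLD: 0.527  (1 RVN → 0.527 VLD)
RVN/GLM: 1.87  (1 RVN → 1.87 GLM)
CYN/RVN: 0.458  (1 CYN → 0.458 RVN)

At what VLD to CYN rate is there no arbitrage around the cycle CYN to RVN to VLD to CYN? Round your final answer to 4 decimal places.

Known legs of the cycle: 0.458 × 0.527 = 0.241366
For no arbitrage the full-cycle product must be 1, so the missing rate is 1 / 0.241366 ≈ 4.143086.

4.1431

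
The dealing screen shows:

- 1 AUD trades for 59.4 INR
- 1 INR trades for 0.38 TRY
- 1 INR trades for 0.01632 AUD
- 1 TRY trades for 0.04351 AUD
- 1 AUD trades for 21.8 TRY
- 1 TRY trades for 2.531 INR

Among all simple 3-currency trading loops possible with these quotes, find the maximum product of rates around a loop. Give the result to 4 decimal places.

AUD→INR→TRY→AUD: 59.4 × 0.38 × 0.04351 = 0.98211
AUD→TRY→INR→AUD: 21.8 × 2.531 × 0.01632 = 0.90047
Maximum is AUD→INR→TRY→AUD at 0.9821; no arbitrage — every cycle loses value.

0.9821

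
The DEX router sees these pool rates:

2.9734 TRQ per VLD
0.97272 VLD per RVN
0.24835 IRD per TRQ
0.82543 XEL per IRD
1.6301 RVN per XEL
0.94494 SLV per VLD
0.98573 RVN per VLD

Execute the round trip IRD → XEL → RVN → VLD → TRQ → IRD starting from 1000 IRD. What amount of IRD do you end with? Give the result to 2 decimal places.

1000 IRD × 0.82543 = 825.43 XEL
825.43 XEL × 1.6301 = 1345.533443 RVN
1345.533443 RVN × 0.97272 = 1308.82729067496 VLD
1308.82729067496 VLD × 2.9734 = 3891.667066092926064 TRQ
3891.667066092926064 TRQ × 0.24835 = 966.4955158641781879944 IRD

966.50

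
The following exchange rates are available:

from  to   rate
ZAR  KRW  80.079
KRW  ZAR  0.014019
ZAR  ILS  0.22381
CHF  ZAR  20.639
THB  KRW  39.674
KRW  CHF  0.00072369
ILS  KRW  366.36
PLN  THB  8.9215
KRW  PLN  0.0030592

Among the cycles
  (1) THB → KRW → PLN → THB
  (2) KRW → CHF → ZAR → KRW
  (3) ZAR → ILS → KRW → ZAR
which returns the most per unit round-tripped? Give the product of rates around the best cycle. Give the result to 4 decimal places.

1.1961

(1) 39.674 × 0.0030592 × 8.9215 = 1.08281
(2) 0.00072369 × 20.639 × 80.079 = 1.19608
(3) 0.22381 × 366.36 × 0.014019 = 1.14949
Highest is cycle (2) at 1.1961 (>1, arbitrage).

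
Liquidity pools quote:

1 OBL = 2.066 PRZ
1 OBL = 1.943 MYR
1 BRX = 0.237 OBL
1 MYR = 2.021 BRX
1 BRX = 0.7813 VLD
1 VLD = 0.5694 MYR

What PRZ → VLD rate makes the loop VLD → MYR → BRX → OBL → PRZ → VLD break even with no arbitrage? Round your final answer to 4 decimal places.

Known legs of the cycle: 0.5694 × 2.021 × 0.237 × 2.066 = 0.5634591548508
For no arbitrage the full-cycle product must be 1, so the missing rate is 1 / 0.5634591548508 ≈ 1.774752.

1.7748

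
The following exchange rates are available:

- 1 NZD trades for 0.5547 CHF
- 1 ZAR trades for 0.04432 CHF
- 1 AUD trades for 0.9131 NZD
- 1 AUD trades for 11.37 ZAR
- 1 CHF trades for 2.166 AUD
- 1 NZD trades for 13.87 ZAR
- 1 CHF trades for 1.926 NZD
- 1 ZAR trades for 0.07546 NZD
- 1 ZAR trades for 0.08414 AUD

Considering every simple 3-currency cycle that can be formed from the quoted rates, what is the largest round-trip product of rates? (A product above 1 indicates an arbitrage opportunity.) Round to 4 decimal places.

1.1839

ZAR→CHF→NZD→ZAR: 0.04432 × 1.926 × 13.87 = 1.18395
AUD→NZD→CHF→AUD: 0.9131 × 0.5547 × 2.166 = 1.09707
AUD→ZAR→CHF→AUD: 11.37 × 0.04432 × 2.166 = 1.09149
AUD→NZD→ZAR→AUD: 0.9131 × 13.87 × 0.08414 = 1.06561
Maximum is ZAR→CHF→NZD→ZAR at 1.1839; arbitrage exists.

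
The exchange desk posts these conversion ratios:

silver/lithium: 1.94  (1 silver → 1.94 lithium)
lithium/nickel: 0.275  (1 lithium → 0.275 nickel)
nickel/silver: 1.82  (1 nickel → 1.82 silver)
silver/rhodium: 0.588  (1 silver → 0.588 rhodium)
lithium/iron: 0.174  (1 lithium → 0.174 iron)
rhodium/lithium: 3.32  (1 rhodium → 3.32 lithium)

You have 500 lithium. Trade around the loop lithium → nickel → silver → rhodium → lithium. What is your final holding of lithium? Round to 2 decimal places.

500 lithium × 0.275 = 137.5 nickel
137.5 nickel × 1.82 = 250.25 silver
250.25 silver × 0.588 = 147.147 rhodium
147.147 rhodium × 3.32 = 488.52804 lithium

488.53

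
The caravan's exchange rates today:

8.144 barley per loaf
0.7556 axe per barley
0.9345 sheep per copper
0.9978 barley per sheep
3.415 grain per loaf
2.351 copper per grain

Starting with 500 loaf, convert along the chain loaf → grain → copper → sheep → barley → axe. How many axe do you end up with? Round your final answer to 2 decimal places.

2828.32

500 loaf × 3.415 = 1707.5 grain
1707.5 grain × 2.351 = 4014.3325 copper
4014.3325 copper × 0.9345 = 3751.39372125 sheep
3751.39372125 sheep × 0.9978 = 3743.14065506325 barley
3743.14065506325 barley × 0.7556 = 2828.3170789657917 axe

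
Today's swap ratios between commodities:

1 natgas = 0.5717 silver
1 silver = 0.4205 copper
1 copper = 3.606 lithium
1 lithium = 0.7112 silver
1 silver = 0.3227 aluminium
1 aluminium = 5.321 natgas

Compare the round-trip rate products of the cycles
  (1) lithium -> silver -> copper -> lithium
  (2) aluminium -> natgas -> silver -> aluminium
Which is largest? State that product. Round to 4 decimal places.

(1) 0.7112 × 0.4205 × 3.606 = 1.07841
(2) 5.321 × 0.5717 × 0.3227 = 0.98166
Highest is cycle (1) at 1.0784 (>1, arbitrage).

1.0784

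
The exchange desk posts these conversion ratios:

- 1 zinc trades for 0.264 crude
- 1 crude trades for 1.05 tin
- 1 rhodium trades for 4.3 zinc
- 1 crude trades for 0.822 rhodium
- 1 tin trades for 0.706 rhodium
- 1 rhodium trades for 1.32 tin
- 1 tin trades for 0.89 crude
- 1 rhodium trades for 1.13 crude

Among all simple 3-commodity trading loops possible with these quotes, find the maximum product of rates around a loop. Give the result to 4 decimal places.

rhodium→tin→crude→rhodium: 1.32 × 0.89 × 0.822 = 0.96569
rhodium→zinc→crude→rhodium: 4.3 × 0.264 × 0.822 = 0.93313
rhodium→crude→tin→rhodium: 1.13 × 1.05 × 0.706 = 0.83767
Maximum is rhodium→tin→crude→rhodium at 0.9657; no arbitrage — every cycle loses value.

0.9657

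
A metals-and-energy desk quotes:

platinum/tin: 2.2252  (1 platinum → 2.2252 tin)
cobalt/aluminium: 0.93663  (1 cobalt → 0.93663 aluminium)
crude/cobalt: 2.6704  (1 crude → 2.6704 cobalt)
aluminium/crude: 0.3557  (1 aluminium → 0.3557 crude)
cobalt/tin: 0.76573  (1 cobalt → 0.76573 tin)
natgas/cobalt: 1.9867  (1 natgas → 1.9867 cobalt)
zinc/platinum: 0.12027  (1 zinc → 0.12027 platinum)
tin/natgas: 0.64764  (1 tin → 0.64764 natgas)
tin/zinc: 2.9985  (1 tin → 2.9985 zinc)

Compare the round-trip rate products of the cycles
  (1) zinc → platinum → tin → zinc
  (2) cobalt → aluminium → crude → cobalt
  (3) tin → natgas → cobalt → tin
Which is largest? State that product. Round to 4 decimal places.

0.9852

(1) 0.12027 × 2.2252 × 2.9985 = 0.80247
(2) 0.93663 × 0.3557 × 2.6704 = 0.88967
(3) 0.64764 × 1.9867 × 0.76573 = 0.98524
Highest is cycle (3) at 0.9852 (≤1, no arbitrage).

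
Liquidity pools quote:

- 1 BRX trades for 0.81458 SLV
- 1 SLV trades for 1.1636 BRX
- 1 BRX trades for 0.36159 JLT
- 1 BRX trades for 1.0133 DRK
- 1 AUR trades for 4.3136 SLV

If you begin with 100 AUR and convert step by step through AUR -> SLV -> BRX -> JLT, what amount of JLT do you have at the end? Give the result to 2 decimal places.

181.49

100 AUR × 4.3136 = 431.36 SLV
431.36 SLV × 1.1636 = 501.930496 BRX
501.930496 BRX × 0.36159 = 181.49304804864 JLT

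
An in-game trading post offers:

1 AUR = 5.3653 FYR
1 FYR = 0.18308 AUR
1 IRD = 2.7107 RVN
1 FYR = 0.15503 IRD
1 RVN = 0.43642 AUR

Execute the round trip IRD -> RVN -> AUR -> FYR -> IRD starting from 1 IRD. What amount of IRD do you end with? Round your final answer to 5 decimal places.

1 IRD × 2.7107 = 2.7107 RVN
2.7107 RVN × 0.43642 = 1.183003694 AUR
1.183003694 AUR × 5.3653 = 6.3471697194182 FYR
6.3471697194182 FYR × 0.15503 = 0.984001721601403546 IRD

0.98400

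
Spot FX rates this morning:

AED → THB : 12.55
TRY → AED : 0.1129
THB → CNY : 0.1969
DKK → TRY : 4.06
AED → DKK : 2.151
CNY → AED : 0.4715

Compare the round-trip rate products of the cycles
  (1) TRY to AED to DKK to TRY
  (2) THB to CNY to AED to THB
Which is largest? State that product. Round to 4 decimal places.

(1) 0.1129 × 2.151 × 4.06 = 0.98596
(2) 0.1969 × 0.4715 × 12.55 = 1.16512
Highest is cycle (2) at 1.1651 (>1, arbitrage).

1.1651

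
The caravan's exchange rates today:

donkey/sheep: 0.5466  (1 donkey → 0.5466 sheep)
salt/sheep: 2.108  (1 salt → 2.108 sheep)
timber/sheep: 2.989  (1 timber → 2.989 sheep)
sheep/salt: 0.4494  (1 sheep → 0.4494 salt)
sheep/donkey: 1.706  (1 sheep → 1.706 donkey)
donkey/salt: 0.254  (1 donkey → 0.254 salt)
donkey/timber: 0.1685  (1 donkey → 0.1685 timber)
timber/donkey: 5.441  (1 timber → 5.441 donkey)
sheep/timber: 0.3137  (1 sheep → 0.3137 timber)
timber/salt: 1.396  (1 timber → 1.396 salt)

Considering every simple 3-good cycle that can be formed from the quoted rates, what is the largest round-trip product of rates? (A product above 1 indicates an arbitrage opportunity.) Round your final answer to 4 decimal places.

sheep→timber→donkey→sheep: 0.3137 × 5.441 × 0.5466 = 0.93296
sheep→timber→salt→sheep: 0.3137 × 1.396 × 2.108 = 0.92315
sheep→donkey→salt→sheep: 1.706 × 0.254 × 2.108 = 0.91345
sheep→donkey→timber→sheep: 1.706 × 0.1685 × 2.989 = 0.85922
Maximum is sheep→timber→donkey→sheep at 0.9330; no arbitrage — every cycle loses value.

0.9330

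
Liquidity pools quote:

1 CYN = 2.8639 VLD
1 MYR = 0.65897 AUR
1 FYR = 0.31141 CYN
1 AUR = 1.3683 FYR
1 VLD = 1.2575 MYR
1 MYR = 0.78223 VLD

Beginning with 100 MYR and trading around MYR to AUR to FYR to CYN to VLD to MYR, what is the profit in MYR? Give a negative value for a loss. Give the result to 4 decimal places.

100 MYR × 0.65897 = 65.897 AUR
65.897 AUR × 1.3683 = 90.1668651 FYR
90.1668651 FYR × 0.31141 = 28.078863460791 CYN
28.078863460791 CYN × 2.8639 = 80.4150570653593449 VLD
80.4150570653593449 VLD × 1.2575 = 101.12193425968937621175 MYR
Net change: 101.12193425968937621175 − 100 = 1.12193425968937621175 MYR

1.1219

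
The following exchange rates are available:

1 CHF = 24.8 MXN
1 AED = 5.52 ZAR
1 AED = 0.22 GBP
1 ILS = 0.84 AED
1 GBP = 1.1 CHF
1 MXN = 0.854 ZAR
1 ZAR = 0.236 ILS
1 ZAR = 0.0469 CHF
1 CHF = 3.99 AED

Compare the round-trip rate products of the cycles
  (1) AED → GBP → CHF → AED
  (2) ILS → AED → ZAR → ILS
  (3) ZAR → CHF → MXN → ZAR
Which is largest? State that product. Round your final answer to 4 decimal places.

(1) 0.22 × 1.1 × 3.99 = 0.96558
(2) 0.84 × 5.52 × 0.236 = 1.09428
(3) 0.0469 × 24.8 × 0.854 = 0.99330
Highest is cycle (2) at 1.0943 (>1, arbitrage).

1.0943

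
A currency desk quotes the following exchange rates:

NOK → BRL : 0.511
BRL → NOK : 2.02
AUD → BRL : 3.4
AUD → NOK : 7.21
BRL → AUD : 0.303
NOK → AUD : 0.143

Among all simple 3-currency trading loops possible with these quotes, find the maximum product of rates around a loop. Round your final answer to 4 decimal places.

NOK→BRL→AUD→NOK: 0.511 × 0.303 × 7.21 = 1.11635
NOK→AUD→BRL→NOK: 0.143 × 3.4 × 2.02 = 0.98212
Maximum is NOK→BRL→AUD→NOK at 1.1163; arbitrage exists.

1.1163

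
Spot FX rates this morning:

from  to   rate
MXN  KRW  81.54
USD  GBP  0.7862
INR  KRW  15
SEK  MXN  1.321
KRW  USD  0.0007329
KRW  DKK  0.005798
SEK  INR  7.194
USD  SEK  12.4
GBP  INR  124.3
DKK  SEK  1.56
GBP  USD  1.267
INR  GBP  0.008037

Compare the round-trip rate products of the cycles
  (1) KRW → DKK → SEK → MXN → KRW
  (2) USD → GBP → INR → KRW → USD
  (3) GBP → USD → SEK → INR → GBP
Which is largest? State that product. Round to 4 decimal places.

(1) 0.005798 × 1.56 × 1.321 × 81.54 = 0.97426
(2) 0.7862 × 124.3 × 15 × 0.0007329 = 1.07434
(3) 1.267 × 12.4 × 7.194 × 0.008037 = 0.90837
Highest is cycle (2) at 1.0743 (>1, arbitrage).

1.0743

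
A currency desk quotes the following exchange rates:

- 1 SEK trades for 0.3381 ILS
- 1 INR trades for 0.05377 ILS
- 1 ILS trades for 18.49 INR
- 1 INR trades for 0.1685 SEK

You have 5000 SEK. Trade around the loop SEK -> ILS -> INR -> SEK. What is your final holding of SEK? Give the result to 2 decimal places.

5000 SEK × 0.3381 = 1690.5 ILS
1690.5 ILS × 18.49 = 31257.345 INR
31257.345 INR × 0.1685 = 5266.8626325 SEK

5266.86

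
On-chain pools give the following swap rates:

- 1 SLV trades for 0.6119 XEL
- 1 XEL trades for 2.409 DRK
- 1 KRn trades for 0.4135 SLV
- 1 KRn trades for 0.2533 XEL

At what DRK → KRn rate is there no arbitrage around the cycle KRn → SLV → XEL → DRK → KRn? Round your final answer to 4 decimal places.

1.6406

Known legs of the cycle: 0.4135 × 0.6119 × 2.409 = 0.60952674585
For no arbitrage the full-cycle product must be 1, so the missing rate is 1 / 0.60952674585 ≈ 1.640617.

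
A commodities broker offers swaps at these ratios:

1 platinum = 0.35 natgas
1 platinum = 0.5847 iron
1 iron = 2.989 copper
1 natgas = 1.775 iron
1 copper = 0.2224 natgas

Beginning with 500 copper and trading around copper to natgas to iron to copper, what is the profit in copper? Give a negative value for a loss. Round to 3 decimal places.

89.969

500 copper × 0.2224 = 111.2 natgas
111.2 natgas × 1.775 = 197.38 iron
197.38 iron × 2.989 = 589.96882 copper
Net change: 589.96882 − 500 = 89.96882 copper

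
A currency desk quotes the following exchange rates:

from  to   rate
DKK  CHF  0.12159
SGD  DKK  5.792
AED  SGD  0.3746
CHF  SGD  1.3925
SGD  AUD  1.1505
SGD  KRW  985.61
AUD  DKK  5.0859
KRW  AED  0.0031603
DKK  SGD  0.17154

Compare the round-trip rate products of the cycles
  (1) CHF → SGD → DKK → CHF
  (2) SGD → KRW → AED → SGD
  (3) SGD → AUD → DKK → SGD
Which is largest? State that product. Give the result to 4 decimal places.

(1) 1.3925 × 5.792 × 0.12159 = 0.98067
(2) 985.61 × 0.0031603 × 0.3746 = 1.16681
(3) 1.1505 × 5.0859 × 0.17154 = 1.00374
Highest is cycle (2) at 1.1668 (>1, arbitrage).

1.1668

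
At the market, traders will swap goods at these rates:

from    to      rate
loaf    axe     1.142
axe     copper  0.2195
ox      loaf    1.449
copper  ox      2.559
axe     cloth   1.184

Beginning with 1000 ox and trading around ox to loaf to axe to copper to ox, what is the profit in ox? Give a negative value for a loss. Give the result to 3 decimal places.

1000 ox × 1.449 = 1449 loaf
1449 loaf × 1.142 = 1654.758 axe
1654.758 axe × 0.2195 = 363.219381 copper
363.219381 copper × 2.559 = 929.478395979 ox
Net change: 929.478395979 − 1000 = -70.521604021 ox

-70.522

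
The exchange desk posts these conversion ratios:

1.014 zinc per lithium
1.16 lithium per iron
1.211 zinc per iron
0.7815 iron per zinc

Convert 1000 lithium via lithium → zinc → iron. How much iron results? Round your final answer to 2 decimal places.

792.44

1000 lithium × 1.014 = 1014 zinc
1014 zinc × 0.7815 = 792.441 iron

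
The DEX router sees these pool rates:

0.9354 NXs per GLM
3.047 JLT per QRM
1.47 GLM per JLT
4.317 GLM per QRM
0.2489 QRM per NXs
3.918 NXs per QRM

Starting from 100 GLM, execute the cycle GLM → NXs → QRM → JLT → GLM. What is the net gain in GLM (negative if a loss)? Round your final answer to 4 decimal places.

100 GLM × 0.9354 = 93.54 NXs
93.54 NXs × 0.2489 = 23.282106 QRM
23.282106 QRM × 3.047 = 70.940576982 JLT
70.940576982 JLT × 1.47 = 104.28264816354 GLM
Net change: 104.28264816354 − 100 = 4.28264816354 GLM

4.2826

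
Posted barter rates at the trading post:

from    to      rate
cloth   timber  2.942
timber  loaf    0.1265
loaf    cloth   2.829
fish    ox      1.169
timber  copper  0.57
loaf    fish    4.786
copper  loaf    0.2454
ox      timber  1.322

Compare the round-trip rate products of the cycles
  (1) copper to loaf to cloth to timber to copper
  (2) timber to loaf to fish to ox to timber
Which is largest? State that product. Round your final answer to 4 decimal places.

(1) 0.2454 × 2.829 × 2.942 × 0.57 = 1.16419
(2) 0.1265 × 4.786 × 1.169 × 1.322 = 0.93564
Highest is cycle (1) at 1.1642 (>1, arbitrage).

1.1642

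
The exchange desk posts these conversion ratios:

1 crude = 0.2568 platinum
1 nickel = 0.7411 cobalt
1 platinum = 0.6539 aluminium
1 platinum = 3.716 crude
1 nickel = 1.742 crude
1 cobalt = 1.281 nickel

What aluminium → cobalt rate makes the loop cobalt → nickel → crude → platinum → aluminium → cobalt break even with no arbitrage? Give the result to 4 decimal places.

Known legs of the cycle: 1.281 × 1.742 × 0.2568 × 0.6539 = 0.37471720772304
For no arbitrage the full-cycle product must be 1, so the missing rate is 1 / 0.37471720772304 ≈ 2.668679.

2.6687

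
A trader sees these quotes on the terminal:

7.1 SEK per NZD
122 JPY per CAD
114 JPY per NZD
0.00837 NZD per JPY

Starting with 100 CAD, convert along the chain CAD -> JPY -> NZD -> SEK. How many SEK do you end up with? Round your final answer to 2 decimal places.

725.01

100 CAD × 122 = 12200 JPY
12200 JPY × 0.00837 = 102.114 NZD
102.114 NZD × 7.1 = 725.0094 SEK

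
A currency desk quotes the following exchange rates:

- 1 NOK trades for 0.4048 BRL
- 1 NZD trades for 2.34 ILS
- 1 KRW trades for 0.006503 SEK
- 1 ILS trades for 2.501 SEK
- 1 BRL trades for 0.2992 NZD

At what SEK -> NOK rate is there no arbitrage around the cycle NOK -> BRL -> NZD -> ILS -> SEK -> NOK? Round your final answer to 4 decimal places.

1.4108

Known legs of the cycle: 0.4048 × 0.2992 × 2.34 × 2.501 = 0.7088129478144
For no arbitrage the full-cycle product must be 1, so the missing rate is 1 / 0.7088129478144 ≈ 1.410809.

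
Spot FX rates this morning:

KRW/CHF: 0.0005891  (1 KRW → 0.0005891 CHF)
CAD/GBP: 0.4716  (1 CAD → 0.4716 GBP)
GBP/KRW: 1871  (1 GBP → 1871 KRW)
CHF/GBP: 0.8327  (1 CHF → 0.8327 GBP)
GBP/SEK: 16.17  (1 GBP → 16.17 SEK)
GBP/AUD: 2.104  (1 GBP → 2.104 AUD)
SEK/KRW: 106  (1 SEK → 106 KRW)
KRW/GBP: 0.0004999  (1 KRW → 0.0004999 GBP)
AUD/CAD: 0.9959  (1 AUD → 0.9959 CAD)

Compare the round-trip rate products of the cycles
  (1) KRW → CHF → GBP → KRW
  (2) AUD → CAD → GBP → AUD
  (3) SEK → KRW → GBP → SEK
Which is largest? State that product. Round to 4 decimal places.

(1) 0.0005891 × 0.8327 × 1871 = 0.91781
(2) 0.9959 × 0.4716 × 2.104 = 0.98818
(3) 106 × 0.0004999 × 16.17 = 0.85684
Highest is cycle (2) at 0.9882 (≤1, no arbitrage).

0.9882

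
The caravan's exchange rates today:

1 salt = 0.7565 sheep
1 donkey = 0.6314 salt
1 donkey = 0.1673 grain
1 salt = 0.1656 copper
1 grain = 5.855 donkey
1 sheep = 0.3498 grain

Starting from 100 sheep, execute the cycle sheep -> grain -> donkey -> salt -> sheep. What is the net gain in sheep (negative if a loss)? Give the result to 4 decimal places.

-2.1727

100 sheep × 0.3498 = 34.98 grain
34.98 grain × 5.855 = 204.8079 donkey
204.8079 donkey × 0.6314 = 129.31570806 salt
129.31570806 salt × 0.7565 = 97.82733314739 sheep
Net change: 97.82733314739 − 100 = -2.17266685261 sheep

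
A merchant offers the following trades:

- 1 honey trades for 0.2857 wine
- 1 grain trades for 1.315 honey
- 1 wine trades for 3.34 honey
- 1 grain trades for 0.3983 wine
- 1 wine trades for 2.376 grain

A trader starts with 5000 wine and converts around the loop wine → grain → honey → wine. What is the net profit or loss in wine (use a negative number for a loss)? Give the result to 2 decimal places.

5000 wine × 2.376 = 11880 grain
11880 grain × 1.315 = 15622.2 honey
15622.2 honey × 0.2857 = 4463.26254 wine
Net change: 4463.26254 − 5000 = -536.73746 wine

-536.74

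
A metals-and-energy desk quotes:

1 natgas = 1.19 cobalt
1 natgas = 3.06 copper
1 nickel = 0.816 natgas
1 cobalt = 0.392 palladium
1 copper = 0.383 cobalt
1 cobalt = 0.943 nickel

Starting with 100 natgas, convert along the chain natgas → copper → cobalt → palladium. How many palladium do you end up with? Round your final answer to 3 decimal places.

100 natgas × 3.06 = 306 copper
306 copper × 0.383 = 117.198 cobalt
117.198 cobalt × 0.392 = 45.941616 palladium

45.942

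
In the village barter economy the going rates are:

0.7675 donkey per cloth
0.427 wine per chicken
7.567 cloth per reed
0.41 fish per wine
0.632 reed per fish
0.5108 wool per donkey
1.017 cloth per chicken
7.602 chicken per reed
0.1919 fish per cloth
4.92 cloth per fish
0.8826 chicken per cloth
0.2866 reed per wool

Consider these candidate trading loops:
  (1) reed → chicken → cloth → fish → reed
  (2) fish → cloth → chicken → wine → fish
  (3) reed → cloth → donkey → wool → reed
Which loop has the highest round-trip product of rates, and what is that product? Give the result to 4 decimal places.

(1) 7.602 × 1.017 × 0.1919 × 0.632 = 0.93765
(2) 4.92 × 0.8826 × 0.427 × 0.41 = 0.76022
(3) 7.567 × 0.7675 × 0.5108 × 0.2866 = 0.85022
Highest is cycle (1) at 0.9377 (≤1, no arbitrage).

0.9377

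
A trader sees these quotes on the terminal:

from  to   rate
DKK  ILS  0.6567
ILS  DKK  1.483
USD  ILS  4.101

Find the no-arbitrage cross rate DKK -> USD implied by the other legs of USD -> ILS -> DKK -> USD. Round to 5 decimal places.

Known legs of the cycle: 4.101 × 1.483 = 6.081783
For no arbitrage the full-cycle product must be 1, so the missing rate is 1 / 6.081783 ≈ 0.1644255.

0.16443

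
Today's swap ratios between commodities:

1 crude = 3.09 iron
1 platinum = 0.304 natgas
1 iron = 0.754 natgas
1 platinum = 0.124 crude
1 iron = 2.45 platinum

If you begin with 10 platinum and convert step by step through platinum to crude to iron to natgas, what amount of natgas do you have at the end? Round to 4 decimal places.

10 platinum × 0.124 = 1.24 crude
1.24 crude × 3.09 = 3.8316 iron
3.8316 iron × 0.754 = 2.8890264 natgas

2.8890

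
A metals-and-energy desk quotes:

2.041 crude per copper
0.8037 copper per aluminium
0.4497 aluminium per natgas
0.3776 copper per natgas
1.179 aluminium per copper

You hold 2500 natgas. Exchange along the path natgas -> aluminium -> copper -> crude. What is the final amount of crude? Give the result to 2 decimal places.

1844.17

2500 natgas × 0.4497 = 1124.25 aluminium
1124.25 aluminium × 0.8037 = 903.559725 copper
903.559725 copper × 2.041 = 1844.165398725 crude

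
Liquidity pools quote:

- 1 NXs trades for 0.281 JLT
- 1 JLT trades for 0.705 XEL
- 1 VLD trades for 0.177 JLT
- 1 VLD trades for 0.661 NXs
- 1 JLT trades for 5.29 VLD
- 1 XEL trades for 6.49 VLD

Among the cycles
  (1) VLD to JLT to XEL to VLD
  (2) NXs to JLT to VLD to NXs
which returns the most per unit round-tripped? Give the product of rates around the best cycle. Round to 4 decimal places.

0.9826

(1) 0.177 × 0.705 × 6.49 = 0.80985
(2) 0.281 × 5.29 × 0.661 = 0.98257
Highest is cycle (2) at 0.9826 (≤1, no arbitrage).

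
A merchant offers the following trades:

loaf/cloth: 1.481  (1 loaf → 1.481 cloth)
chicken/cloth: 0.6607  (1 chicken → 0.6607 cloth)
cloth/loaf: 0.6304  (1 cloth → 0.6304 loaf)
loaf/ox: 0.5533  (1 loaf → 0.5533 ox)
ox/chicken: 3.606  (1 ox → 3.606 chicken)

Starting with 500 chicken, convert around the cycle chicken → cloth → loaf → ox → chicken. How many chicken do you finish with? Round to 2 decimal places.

500 chicken × 0.6607 = 330.35 cloth
330.35 cloth × 0.6304 = 208.25264 loaf
208.25264 loaf × 0.5533 = 115.226185712 ox
115.226185712 ox × 3.606 = 415.505625677472 chicken

415.51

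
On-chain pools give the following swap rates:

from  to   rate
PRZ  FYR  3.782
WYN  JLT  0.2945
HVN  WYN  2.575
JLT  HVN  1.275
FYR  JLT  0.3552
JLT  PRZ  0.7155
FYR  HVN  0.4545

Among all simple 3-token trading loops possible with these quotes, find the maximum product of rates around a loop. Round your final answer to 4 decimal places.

WYN→JLT→HVN→WYN: 0.2945 × 1.275 × 2.575 = 0.96688
JLT→PRZ→FYR→JLT: 0.7155 × 3.782 × 0.3552 = 0.96118
Maximum is WYN→JLT→HVN→WYN at 0.9669; no arbitrage — every cycle loses value.

0.9669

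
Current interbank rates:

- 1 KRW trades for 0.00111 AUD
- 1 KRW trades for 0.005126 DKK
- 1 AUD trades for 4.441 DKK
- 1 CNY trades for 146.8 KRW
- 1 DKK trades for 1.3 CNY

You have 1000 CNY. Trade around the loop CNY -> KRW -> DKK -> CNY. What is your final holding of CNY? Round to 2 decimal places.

1000 CNY × 146.8 = 146800 KRW
146800 KRW × 0.005126 = 752.4968 DKK
752.4968 DKK × 1.3 = 978.24584 CNY

978.25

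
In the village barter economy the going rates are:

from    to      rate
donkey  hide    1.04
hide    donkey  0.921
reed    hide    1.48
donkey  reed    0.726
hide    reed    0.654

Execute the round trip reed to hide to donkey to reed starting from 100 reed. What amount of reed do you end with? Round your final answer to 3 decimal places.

98.960

100 reed × 1.48 = 148 hide
148 hide × 0.921 = 136.308 donkey
136.308 donkey × 0.726 = 98.959608 reed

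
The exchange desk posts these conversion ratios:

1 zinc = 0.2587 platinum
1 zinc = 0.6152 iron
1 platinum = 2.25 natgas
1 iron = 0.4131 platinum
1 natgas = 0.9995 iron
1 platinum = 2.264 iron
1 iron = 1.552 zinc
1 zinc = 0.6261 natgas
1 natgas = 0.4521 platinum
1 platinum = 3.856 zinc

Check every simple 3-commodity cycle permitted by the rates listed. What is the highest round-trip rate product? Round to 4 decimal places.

platinum→zinc→natgas→platinum: 3.856 × 0.6261 × 0.4521 = 1.09148
platinum→zinc→iron→platinum: 3.856 × 0.6152 × 0.4131 = 0.97996
natgas→iron→zinc→natgas: 0.9995 × 1.552 × 0.6261 = 0.97122
platinum→natgas→iron→platinum: 2.25 × 0.9995 × 0.4131 = 0.92901
platinum→iron→zinc→platinum: 2.264 × 1.552 × 0.2587 = 0.90900
Maximum is platinum→zinc→natgas→platinum at 1.0915; arbitrage exists.

1.0915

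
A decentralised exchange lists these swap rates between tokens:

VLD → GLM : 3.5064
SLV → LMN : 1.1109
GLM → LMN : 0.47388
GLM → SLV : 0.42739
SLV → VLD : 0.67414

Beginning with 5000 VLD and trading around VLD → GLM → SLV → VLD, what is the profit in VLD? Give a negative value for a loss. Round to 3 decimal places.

5000 VLD × 3.5064 = 17532 GLM
17532 GLM × 0.42739 = 7493.00148 SLV
7493.00148 SLV × 0.67414 = 5051.3320177272 VLD
Net change: 5051.3320177272 − 5000 = 51.3320177272 VLD

51.332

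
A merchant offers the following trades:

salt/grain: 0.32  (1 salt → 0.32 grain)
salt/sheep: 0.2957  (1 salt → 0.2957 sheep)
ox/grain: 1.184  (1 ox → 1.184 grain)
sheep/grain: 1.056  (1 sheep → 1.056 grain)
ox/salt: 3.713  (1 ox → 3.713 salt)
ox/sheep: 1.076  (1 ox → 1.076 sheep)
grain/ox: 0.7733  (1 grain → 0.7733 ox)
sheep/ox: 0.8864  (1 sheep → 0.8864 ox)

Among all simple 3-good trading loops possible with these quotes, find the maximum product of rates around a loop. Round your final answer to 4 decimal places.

0.9732

ox→salt→sheep→ox: 3.713 × 0.2957 × 0.8864 = 0.97321
grain→ox→salt→grain: 0.7733 × 3.713 × 0.32 = 0.91880
grain→ox→sheep→grain: 0.7733 × 1.076 × 1.056 = 0.87867
Maximum is ox→salt→sheep→ox at 0.9732; no arbitrage — every cycle loses value.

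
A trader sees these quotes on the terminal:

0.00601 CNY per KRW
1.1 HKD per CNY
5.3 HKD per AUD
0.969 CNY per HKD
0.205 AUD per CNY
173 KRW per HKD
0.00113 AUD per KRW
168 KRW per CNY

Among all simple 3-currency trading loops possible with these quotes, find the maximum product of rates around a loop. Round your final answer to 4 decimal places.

1.1437

KRW→CNY→HKD→KRW: 0.00601 × 1.1 × 173 = 1.14370
AUD→HKD→CNY→AUD: 5.3 × 0.969 × 0.205 = 1.05282
KRW→AUD→HKD→KRW: 0.00113 × 5.3 × 173 = 1.03610
Maximum is KRW→CNY→HKD→KRW at 1.1437; arbitrage exists.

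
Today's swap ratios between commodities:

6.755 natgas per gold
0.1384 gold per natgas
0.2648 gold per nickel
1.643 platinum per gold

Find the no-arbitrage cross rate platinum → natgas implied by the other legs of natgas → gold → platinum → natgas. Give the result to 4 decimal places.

4.3977

Known legs of the cycle: 0.1384 × 1.643 = 0.2273912
For no arbitrage the full-cycle product must be 1, so the missing rate is 1 / 0.2273912 ≈ 4.397708.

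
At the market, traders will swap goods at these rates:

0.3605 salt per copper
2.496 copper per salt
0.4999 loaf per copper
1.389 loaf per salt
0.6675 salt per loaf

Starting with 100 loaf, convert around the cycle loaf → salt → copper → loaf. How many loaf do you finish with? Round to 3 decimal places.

83.287

100 loaf × 0.6675 = 66.75 salt
66.75 salt × 2.496 = 166.608 copper
166.608 copper × 0.4999 = 83.2873392 loaf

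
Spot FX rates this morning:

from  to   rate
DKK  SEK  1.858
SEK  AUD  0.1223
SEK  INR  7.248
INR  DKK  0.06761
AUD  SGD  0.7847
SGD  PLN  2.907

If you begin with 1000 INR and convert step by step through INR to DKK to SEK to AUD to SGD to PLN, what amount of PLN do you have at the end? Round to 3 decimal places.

35.045

1000 INR × 0.06761 = 67.61 DKK
67.61 DKK × 1.858 = 125.61938 SEK
125.61938 SEK × 0.1223 = 15.363250174 AUD
15.363250174 AUD × 0.7847 = 12.0555424115378 SGD
12.0555424115378 SGD × 2.907 = 35.0454617903403846 PLN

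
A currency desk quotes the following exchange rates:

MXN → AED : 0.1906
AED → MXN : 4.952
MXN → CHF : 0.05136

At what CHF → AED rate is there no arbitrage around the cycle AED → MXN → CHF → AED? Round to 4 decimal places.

Known legs of the cycle: 4.952 × 0.05136 = 0.25433472
For no arbitrage the full-cycle product must be 1, so the missing rate is 1 / 0.25433472 ≈ 3.931827.

3.9318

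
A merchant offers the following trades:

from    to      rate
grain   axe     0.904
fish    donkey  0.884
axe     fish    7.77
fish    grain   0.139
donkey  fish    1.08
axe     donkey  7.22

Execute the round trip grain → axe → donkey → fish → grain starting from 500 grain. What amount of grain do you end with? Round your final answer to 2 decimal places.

500 grain × 0.904 = 452 axe
452 axe × 7.22 = 3263.44 donkey
3263.44 donkey × 1.08 = 3524.5152 fish
3524.5152 fish × 0.139 = 489.9076128 grain

489.91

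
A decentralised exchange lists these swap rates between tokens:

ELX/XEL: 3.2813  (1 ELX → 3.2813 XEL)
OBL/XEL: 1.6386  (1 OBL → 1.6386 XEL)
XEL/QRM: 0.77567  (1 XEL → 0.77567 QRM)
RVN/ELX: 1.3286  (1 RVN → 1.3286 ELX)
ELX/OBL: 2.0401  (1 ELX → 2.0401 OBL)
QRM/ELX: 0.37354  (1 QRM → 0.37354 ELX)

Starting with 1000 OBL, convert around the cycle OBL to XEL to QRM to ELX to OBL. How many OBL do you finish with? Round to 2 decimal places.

1000 OBL × 1.6386 = 1638.6 XEL
1638.6 XEL × 0.77567 = 1271.012862 QRM
1271.012862 QRM × 0.37354 = 474.77414447148 ELX
474.77414447148 ELX × 2.0401 = 968.586732136266348 OBL

968.59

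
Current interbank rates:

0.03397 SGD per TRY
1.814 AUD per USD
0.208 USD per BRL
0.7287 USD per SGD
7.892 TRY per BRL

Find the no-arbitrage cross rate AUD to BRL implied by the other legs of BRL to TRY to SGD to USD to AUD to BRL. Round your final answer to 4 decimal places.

Known legs of the cycle: 7.892 × 0.03397 × 0.7287 × 1.814 = 0.354379569070632
For no arbitrage the full-cycle product must be 1, so the missing rate is 1 / 0.354379569070632 ≈ 2.821833.

2.8218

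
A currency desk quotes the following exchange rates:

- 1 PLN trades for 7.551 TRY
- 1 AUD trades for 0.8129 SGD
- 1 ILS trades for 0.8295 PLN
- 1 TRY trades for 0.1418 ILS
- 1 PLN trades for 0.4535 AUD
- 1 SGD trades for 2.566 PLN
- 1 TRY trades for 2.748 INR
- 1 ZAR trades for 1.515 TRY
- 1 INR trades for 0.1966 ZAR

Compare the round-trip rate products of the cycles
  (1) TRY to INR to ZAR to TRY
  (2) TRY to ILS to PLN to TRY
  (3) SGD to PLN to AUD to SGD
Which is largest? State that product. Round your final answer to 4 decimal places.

0.9460

(1) 2.748 × 0.1966 × 1.515 = 0.81849
(2) 0.1418 × 0.8295 × 7.551 = 0.88817
(3) 2.566 × 0.4535 × 0.8129 = 0.94596
Highest is cycle (3) at 0.9460 (≤1, no arbitrage).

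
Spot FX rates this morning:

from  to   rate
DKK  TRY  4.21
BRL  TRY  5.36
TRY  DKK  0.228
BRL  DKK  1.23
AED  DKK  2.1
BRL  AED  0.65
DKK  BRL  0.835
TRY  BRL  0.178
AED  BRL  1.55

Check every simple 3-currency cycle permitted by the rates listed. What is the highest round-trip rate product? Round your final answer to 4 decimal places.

AED→DKK→BRL→AED: 2.1 × 0.835 × 0.65 = 1.13978
TRY→DKK→BRL→TRY: 0.228 × 0.835 × 5.36 = 1.02044
TRY→BRL→DKK→TRY: 0.178 × 1.23 × 4.21 = 0.92174
Maximum is AED→DKK→BRL→AED at 1.1398; arbitrage exists.

1.1398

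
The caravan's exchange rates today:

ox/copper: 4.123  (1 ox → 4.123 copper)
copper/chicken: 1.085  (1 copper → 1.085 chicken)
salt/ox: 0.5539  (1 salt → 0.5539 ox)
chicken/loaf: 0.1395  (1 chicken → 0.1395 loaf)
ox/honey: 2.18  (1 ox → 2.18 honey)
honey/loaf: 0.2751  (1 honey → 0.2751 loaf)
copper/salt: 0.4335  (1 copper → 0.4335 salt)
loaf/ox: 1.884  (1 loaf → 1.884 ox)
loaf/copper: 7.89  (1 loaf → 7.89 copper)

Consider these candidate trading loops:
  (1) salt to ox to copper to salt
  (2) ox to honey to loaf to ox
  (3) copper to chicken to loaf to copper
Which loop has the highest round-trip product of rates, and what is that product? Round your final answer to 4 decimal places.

1.1942

(1) 0.5539 × 4.123 × 0.4335 = 0.99000
(2) 2.18 × 0.2751 × 1.884 = 1.12987
(3) 1.085 × 0.1395 × 7.89 = 1.19421
Highest is cycle (3) at 1.1942 (>1, arbitrage).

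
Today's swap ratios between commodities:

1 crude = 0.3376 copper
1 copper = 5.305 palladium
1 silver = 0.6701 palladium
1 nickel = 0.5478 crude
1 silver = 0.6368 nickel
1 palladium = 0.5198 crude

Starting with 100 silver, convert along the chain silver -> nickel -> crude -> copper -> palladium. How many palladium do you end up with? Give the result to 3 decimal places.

100 silver × 0.6368 = 63.68 nickel
63.68 nickel × 0.5478 = 34.883904 crude
34.883904 crude × 0.3376 = 11.7768059904 copper
11.7768059904 copper × 5.305 = 62.475955779072 palladium

62.476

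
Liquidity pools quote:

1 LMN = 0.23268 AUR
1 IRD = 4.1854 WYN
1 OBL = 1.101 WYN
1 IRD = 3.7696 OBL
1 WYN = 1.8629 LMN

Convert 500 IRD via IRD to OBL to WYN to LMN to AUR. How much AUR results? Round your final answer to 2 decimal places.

899.50

500 IRD × 3.7696 = 1884.8 OBL
1884.8 OBL × 1.101 = 2075.1648 WYN
2075.1648 WYN × 1.8629 = 3865.82450592 LMN
3865.82450592 LMN × 0.23268 = 899.5000460374656 AUR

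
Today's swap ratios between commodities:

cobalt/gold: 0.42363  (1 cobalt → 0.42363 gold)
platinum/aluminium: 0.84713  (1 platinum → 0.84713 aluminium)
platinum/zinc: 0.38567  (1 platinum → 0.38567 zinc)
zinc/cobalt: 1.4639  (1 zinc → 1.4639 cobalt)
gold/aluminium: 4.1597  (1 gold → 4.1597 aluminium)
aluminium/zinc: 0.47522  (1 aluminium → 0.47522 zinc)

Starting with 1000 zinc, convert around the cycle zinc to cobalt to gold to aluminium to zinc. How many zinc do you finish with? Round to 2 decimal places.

1225.90

1000 zinc × 1.4639 = 1463.9 cobalt
1463.9 cobalt × 0.42363 = 620.151957 gold
620.151957 gold × 4.1597 = 2579.6460955329 aluminium
2579.6460955329 aluminium × 0.47522 = 1225.899417519144738 zinc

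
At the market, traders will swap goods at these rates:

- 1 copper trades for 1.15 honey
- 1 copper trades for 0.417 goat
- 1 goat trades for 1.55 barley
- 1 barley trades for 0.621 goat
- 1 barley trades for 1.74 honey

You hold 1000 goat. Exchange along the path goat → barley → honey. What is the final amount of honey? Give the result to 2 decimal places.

2697.00

1000 goat × 1.55 = 1550 barley
1550 barley × 1.74 = 2697 honey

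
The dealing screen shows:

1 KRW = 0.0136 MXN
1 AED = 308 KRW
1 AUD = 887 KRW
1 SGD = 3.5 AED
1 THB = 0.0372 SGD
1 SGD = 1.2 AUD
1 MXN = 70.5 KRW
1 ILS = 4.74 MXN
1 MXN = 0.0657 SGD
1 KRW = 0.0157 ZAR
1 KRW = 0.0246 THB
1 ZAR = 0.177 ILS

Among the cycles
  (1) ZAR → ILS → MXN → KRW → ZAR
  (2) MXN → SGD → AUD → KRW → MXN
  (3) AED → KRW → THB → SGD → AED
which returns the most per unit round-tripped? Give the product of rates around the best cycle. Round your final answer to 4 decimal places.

0.9865

(1) 0.177 × 4.74 × 70.5 × 0.0157 = 0.92863
(2) 0.0657 × 1.2 × 887 × 0.0136 = 0.95106
(3) 308 × 0.0246 × 0.0372 × 3.5 = 0.98650
Highest is cycle (3) at 0.9865 (≤1, no arbitrage).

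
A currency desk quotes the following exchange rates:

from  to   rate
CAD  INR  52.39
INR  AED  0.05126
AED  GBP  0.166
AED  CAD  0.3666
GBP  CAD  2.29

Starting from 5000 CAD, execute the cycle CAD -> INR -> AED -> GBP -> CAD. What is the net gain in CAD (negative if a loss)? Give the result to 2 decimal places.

5000 CAD × 52.39 = 261950 INR
261950 INR × 0.05126 = 13427.557 AED
13427.557 AED × 0.166 = 2228.974462 GBP
2228.974462 GBP × 2.29 = 5104.35151798 CAD
Net change: 5104.35151798 − 5000 = 104.35151798 CAD

104.35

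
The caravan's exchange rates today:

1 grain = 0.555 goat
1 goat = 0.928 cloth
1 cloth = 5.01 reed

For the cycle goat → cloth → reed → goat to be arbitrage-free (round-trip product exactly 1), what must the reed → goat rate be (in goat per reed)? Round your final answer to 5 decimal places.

Known legs of the cycle: 0.928 × 5.01 = 4.64928
For no arbitrage the full-cycle product must be 1, so the missing rate is 1 / 4.64928 ≈ 0.2150871.

0.21509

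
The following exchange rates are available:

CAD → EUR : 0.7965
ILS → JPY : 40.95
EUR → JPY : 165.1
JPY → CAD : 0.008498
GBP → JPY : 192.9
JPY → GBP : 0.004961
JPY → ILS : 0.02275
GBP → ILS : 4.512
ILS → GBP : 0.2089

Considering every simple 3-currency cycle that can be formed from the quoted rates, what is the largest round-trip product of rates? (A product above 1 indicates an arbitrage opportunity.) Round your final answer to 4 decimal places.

1.1175

EUR→JPY→CAD→EUR: 165.1 × 0.008498 × 0.7965 = 1.11751
JPY→ILS→GBP→JPY: 0.02275 × 0.2089 × 192.9 = 0.91675
JPY→GBP→ILS→JPY: 0.004961 × 4.512 × 40.95 = 0.91663
Maximum is EUR→JPY→CAD→EUR at 1.1175; arbitrage exists.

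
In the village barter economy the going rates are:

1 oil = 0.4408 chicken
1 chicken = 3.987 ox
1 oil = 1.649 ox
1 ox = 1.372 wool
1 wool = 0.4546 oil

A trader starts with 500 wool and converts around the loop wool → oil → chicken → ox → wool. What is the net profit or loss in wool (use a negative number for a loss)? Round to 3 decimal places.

500 wool × 0.4546 = 227.3 oil
227.3 oil × 0.4408 = 100.19384 chicken
100.19384 chicken × 3.987 = 399.47284008 ox
399.47284008 ox × 1.372 = 548.07673658976 wool
Net change: 548.07673658976 − 500 = 48.07673658976 wool

48.077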